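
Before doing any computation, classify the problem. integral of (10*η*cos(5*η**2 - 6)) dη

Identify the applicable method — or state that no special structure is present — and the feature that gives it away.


Best approach: u-substitution — 10*η matches the derivative of 5*η**2 - 6 up to a constant; with u = 5*η**2 - 6 the whole integrand folds into a function of u alone.


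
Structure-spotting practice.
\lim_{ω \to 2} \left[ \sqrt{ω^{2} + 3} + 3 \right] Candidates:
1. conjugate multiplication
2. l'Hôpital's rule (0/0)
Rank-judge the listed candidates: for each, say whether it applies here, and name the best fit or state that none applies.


Technique: no special technique — no zero denominators, no indeterminate clash at 2 — substitute and read off the value.
- conjugate multiplication — no divergent radical difference is present for a conjugate pair to cancel.
- l'Hôpital's rule (0/0): substituting the point produces a determinate value, not a 0 over 0 clash.


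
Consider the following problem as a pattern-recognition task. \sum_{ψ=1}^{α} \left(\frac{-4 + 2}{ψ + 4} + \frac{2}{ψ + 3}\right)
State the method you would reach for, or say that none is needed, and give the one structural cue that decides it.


Verdict: telescoping — this sum is a zipper: each term contributes \frac{2}{ψ + 3} and removes the next index's value, which the following term puts back, closing term by term.


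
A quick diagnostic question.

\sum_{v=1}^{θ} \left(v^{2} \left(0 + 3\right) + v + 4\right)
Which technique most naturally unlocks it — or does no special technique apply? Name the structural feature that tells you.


Diagnosis: no special technique — no cancellation, no constant ratio, no binomial weights — just polynomial terms summed directly.


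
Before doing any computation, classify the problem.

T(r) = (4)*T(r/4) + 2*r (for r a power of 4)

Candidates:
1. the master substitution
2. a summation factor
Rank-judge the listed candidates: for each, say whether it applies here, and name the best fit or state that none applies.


Best approach: the master substitution — the argument shrinks by the factor 4, so measure the index on a logarithmic scale and the recursion becomes a shift.
- the master substitution: yes — fits the structure here.
- a summation factor: a divided-index call is outside the fixed-shift first-order family a summation factor normalizes.


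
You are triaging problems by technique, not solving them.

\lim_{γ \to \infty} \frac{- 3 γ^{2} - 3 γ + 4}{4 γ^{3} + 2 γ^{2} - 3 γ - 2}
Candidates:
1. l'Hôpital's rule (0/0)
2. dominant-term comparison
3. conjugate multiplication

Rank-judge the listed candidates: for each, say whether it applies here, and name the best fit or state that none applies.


Technique: dominant-term comparison — divide by the highest power of γ present: lower-order terms vanish and the dominant ratio remains.
- l'Hôpital's rule (0/0): as a single quotient the expression runs to ∞/∞ at the limit point — an at-infinity form of the rule would apply, though the leading-growth comparison is the direct reading.
- dominant-term comparison — yes, a natural case for it.
- conjugate multiplication: there is no infinity-minus-infinity radical difference to rationalize.


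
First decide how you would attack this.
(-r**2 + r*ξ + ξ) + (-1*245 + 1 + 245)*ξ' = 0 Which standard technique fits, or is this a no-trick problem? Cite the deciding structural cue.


Verdict: a linear integrating factor — linear in the unknown with genuine forcing: multiply through by the exponential of the integrated coefficient and the left side closes into one derivative.


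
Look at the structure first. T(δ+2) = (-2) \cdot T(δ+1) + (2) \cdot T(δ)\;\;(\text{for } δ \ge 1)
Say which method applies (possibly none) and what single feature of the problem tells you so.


Best approach: the characteristic-root method — the recurrence is linear and homogeneous with constant coefficients, so the ansatz r^δ turns it into a polynomial equation for r.


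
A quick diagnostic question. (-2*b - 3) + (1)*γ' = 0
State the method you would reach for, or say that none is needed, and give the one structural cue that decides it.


Technique: no special technique — the slope is a pure function of b; integrate both sides and be done.


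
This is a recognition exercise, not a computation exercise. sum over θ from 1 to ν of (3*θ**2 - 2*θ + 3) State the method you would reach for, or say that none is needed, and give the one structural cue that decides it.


Best approach: no special technique — with only polynomial terms in θ present, the classical sum-of-powers identities are all you need.


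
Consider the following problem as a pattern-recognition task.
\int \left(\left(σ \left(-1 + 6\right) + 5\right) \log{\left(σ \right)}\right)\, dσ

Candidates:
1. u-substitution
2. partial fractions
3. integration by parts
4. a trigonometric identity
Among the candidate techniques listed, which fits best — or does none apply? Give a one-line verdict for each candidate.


Diagnosis: integration by parts — \log{\left(σ \right)} blocks direct integration but differentiates to something rational — parts with the polynomial factor (σ \left(-1 + 6\right) + 5) as dv.
- u-substitution: no subexpression of the integrand serves as a whole-integral substitution inner — individual terms may offer their own, but none carries its derivative as a factor of the full integrand; a working change of variable would have to be constructed from outside the expression.
- partial fractions — the expression is not a ratio of polynomials that decomposes further.
- integration by parts — yes, a natural case for it.
- a trigonometric identity: there is no trigonometric structure at all — the integrand carries no sine or cosine to rewrite.


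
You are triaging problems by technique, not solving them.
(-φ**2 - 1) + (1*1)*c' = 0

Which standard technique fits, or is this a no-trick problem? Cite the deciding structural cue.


Diagnosis: no special technique — solved for the derivative, c never appears on the right — this is a direct integration in φ, not a differential-equations problem at heart.


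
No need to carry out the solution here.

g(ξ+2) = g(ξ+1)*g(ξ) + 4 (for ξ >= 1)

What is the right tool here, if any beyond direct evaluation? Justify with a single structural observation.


Best approach: no special technique — each new value is a nonlinear function of earlier ones — scaling arguments and superposition both fail.


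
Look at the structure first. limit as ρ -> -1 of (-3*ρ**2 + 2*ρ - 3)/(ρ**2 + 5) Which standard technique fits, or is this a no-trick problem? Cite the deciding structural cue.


Method: no special technique — the expression is continuous at the evaluation point — substitute directly; no indeterminate form appears.


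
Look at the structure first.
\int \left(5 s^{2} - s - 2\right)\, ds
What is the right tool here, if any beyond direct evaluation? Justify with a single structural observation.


Verdict: no special technique — a term-by-term power-rule job in s; no substitution or rearrangement earns its keep here.


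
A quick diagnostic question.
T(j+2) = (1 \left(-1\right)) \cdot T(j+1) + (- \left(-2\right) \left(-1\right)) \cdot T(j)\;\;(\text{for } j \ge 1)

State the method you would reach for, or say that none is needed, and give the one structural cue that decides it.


Technique: the characteristic-root method — try a geometric ansatz r^j: constant coefficients turn the recurrence into one polynomial equation in r.


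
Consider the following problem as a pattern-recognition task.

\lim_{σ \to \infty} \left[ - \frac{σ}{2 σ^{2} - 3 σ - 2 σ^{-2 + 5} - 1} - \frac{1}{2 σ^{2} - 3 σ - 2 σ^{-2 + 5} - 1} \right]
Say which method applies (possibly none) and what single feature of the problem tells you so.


Technique: dominant-term comparison — growth-rate triage: the leading powers of σ decide the limit, everything else is noise. Viewed as a single quotient this is an ∞/∞ form — an at-infinity application of l'Hôpital's rule would also resolve it; comparing leading growth reads the answer without differentiating.


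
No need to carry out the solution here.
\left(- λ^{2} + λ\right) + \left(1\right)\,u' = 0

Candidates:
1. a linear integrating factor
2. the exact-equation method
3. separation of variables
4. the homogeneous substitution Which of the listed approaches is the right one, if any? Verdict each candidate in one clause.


Diagnosis: no special technique — solved for the derivative, u never appears on the right — this is a direct integration in λ, not a differential-equations problem at heart.
- a linear integrating factor — the linear template holds only trivially here (the unknown is absent, so the coefficient is zero) — the method is not the natural label.
- the exact-equation method — with the unknown absent from both coefficients, the cross-partial test holds emptily — nothing for the exact method to work on.
- separation of variables — separation is only trivially available — with the unknown absent from the slope this is a direct integration, not a separation problem.
- the homogeneous substitution — solved for the derivative, the right side changes under joint scaling of the two variables.


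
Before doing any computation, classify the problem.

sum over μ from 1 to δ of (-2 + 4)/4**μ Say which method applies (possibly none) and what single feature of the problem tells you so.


Method: the geometric series formula — consecutive terms stand in a fixed index-free ratio — the geometric sum formula closes it.


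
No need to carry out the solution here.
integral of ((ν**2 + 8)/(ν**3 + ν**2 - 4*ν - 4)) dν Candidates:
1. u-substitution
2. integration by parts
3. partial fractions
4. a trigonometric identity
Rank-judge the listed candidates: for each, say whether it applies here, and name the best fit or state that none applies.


Verdict: partial fractions — the factorization of ν**3 + ν**2 - 4*ν - 4 is the whole battle; after it, each term is a table integral.
- u-substitution: no subexpression of the integrand serves as a whole-integral substitution inner — individual terms may offer their own, but none carries its derivative as a factor of the full integrand; a working change of variable would have to be constructed from outside the expression.
- integration by parts: there is no nonconstant-polynomial-times-kernel split with an exp, sine, cosine (degree-1 argument), or logarithm partner.
- partial fractions — applicable, and directly so.
- a trigonometric identity: there is no trigonometric structure at all — the integrand carries no sine or cosine to rewrite.


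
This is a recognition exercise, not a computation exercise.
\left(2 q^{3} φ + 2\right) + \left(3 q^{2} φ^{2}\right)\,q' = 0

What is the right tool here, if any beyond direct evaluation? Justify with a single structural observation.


Technique: the exact-equation method — d/dq of 2 q^{3} φ + 2 equals d/dφ of 3 q^{2} φ^{2}: the form is a total differential of one potential — integrate it exactly.


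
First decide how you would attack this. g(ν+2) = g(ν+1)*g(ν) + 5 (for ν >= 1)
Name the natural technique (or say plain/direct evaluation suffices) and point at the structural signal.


Technique: no special technique — the update rule curves (it is not linear in the unknown sequence), so no superposition-based closed form attaches — iterate or study it directly.


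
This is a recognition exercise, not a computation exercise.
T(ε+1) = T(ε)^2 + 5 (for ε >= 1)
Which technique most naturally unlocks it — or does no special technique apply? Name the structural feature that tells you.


Technique: no special technique — once the recursion is nonlinear, characteristic roots, master substitutions, and summation factors are all off the table.


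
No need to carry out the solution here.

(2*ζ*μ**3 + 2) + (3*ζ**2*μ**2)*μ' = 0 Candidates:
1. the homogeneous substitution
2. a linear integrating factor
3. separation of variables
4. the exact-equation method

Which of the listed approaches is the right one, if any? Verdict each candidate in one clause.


Diagnosis: the exact-equation method — the compatibility test passes: the μ-derivative of 2*ζ*μ**3 + 2 matches the ζ-derivative of 3*ζ**2*μ**2, so integrate a potential.
- the homogeneous substitution — the ratio substitution does not collapse this equation.
- a linear integrating factor — the unknown enters nonlinearly (through a power, a denominator, or a transcendental function), which the linear integrating-factor recipe cannot absorb as-is — any repair would come from a preliminary substitution, not the factor.
- separation of variables: the two dependences are entangled, not a clean product of one-variable pieces.
- the exact-equation method — applicable, and directly so.


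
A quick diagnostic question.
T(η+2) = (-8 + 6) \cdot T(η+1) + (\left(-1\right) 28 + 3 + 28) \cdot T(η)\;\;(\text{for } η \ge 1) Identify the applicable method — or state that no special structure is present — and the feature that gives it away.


Diagnosis: the characteristic-root method — fixed numeric weights on consecutive terms and no forcing term added: the root method in its home territory.


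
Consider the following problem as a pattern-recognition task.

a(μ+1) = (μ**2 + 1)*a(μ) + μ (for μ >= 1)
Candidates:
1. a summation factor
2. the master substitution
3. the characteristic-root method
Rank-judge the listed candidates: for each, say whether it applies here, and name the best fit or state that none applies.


Method: a summation factor — it is first-order linear but the coefficient μ**2 + 1 depends on the index, so multiply through by a summation factor to telescope it.
- a summation factor — yes — fits the structure here.
- the master substitution — this is shift-type recursion, outside the divide-and-conquer template.
- the characteristic-root method: the coefficients vary with the index, breaking the constant-coefficient structure the method needs.


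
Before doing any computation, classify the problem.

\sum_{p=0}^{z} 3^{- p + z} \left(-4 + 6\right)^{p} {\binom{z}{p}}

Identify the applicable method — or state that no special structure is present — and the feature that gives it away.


Technique: the binomial theorem — the binomial coefficients weight matched powers of (-4 + 6) and 3, which is exactly the expansion of a binomial power.


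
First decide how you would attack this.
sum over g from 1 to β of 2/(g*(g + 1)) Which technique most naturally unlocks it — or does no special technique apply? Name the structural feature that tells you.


Technique: telescoping — the summand 2/(g*(g + 1)) decomposes into fractions whose poles differ by an integer shift — the series collapses.


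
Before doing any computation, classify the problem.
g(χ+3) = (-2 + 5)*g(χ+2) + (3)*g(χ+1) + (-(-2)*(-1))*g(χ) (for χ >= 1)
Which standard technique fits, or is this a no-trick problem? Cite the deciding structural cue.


Method: the characteristic-root method — no index-dependence in the weights and nothing inhomogeneous: classic characteristic-equation setup.


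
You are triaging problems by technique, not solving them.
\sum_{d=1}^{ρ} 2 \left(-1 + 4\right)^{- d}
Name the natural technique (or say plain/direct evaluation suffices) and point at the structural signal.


Verdict: the geometric series formula — consecutive terms stand in a fixed index-free ratio — the geometric sum formula closes it.


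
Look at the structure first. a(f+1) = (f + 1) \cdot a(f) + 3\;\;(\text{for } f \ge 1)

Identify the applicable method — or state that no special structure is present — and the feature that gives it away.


Technique: a summation factor — with the index-dependent coefficient f + 1, dividing by the cumulative product turns the left side into a pure difference.


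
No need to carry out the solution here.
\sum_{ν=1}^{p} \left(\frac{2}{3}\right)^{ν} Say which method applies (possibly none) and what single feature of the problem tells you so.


Best approach: the geometric series formula — the ratio of consecutive terms is the constant \frac{2}{3}, independent of the index — a geometric sum.


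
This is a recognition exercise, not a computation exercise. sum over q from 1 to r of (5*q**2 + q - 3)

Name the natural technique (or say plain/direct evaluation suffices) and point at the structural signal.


Method: no special technique — the summand is a plain polynomial in q (expanding first if it arrives factored); standard power-sum formulas evaluate it term by term.


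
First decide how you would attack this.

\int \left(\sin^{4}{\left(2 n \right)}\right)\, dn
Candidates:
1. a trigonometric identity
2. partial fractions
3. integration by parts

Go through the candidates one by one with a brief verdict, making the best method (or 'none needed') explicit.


Best approach: a trigonometric identity — reduce \sin^{4}{\left(2 n \right)} with the power-reduction formula and the integral becomes first-degree trigonometry.
- a trigonometric identity — applicable, and directly so.
- partial fractions: the expression is not a ratio of polynomials that decomposes further.
- integration by parts — not the fit here: there is no polynomial factor to ladder down — parts can still close the trigonometric product by recursion, though the identity rewrite is the direct route.


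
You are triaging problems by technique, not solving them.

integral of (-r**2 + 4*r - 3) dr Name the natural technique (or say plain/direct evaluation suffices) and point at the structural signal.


Method: no special technique — scan for structure and find none: constant multiples of powers of r, integrate directly.


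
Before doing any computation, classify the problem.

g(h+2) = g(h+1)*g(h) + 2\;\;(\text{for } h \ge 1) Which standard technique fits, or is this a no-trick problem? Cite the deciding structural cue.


Diagnosis: no special technique — this one you iterate or analyze qualitatively: the nonlinearity defeats linear solution methods.


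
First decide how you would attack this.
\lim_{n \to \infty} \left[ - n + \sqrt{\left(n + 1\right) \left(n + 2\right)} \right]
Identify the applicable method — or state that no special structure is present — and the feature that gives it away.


Technique: conjugate multiplication — both pieces blow up but their difference is finite; the conjugate trick rationalizes \sqrt{\left(n + 1\right) \left(n + 2\right)} - n.


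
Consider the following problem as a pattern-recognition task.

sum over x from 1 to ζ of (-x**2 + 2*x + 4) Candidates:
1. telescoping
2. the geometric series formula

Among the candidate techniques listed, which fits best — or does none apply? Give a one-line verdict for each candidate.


Technique: no special technique — with only polynomial terms in x present, the classical sum-of-powers identities are all you need.
- telescoping — writing out consecutive terms as given produces no pairwise cancellation.
- the geometric series formula — the term-to-term ratio changes with the index, so the geometric formula cannot close it.


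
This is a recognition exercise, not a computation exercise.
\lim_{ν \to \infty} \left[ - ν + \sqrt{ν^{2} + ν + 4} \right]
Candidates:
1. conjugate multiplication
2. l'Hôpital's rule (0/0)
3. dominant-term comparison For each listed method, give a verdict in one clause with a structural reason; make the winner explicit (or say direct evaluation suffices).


Verdict: conjugate multiplication — both pieces blow up but their difference is finite; the conjugate trick rationalizes \sqrt{ν^{2} + ν + 4} - ν.
- conjugate multiplication — yes, a natural case for it.
- l'Hôpital's rule (0/0) — substitution produces ∞ − ∞ rather than a vanishing quotient; the rule needs a 0/0 ratio to act on.
- dominant-term comparison: this limit is not decided by comparing leading-term growth at infinity.


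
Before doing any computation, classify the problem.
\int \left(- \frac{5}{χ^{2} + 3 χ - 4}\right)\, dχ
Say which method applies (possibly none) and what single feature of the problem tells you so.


Technique: partial fractions — the bottom factors while the top stays lower-degree — split into simple fractions and integrate piece by piece.


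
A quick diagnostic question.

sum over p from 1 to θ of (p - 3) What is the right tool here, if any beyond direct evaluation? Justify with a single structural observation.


Technique: no special technique — this is bookkeeping, not technique: standard formulas for sums of constant-multiple powers of p apply termwise.


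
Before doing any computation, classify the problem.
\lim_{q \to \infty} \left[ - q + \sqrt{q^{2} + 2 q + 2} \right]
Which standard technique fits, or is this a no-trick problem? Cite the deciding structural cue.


Diagnosis: conjugate multiplication — turning the difference into a conjugate-rationalized ratio makes the limit readable.


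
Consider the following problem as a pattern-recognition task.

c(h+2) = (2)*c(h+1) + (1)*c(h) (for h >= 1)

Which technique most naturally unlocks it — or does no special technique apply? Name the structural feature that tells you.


Verdict: the characteristic-root method — constant coefficients and linearity mean the ansatz r^h reduces it to solving the characteristic polynomial.


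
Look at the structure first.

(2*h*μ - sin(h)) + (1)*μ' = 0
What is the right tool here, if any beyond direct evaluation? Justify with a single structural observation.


Method: a linear integrating factor — the equation is linear in μ with coefficient 2*h; multiplying by the integrating factor exp(∫2*h) makes the left side a perfect derivative.


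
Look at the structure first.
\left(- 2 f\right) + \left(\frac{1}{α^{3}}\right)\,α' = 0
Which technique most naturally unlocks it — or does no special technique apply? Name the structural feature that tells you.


Method: separation of variables — all dependence on the two variables factors apart, the defining separable shape. The equation is exact as it stands too — a potential function exists — though separation reads the split structure directly.


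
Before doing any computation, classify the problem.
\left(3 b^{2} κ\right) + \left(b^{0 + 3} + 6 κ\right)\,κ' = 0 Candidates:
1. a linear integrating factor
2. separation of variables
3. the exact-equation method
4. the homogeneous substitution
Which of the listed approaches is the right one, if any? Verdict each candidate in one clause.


Verdict: the exact-equation method — equality of cross partials is the green light — assemble the potential function term by term.
- a linear integrating factor: the unknown enters nonlinearly (through a power, a denominator, or a transcendental function), which the linear integrating-factor recipe cannot absorb as-is — any repair would come from a preliminary substitution, not the factor.
- separation of variables: the two dependences are entangled, not a clean product of one-variable pieces.
- the exact-equation method: applies; the problem has the shape this method handles.
- the homogeneous substitution — the slope does not depend on the ratio of the variables alone.


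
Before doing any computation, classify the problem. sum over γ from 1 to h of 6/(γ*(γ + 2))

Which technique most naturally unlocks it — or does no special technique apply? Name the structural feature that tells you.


Method: telescoping — after splitting 6/(γ*(γ + 2)) into partial fractions, the pieces are shifted copies of one function and cancel telescopically.


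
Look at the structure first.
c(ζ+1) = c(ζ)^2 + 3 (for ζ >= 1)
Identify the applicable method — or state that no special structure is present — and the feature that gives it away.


Technique: no special technique — the recurrence is nonlinear in the sequence terms; no linear-recurrence method fits it as written — one iterates or studies it directly.


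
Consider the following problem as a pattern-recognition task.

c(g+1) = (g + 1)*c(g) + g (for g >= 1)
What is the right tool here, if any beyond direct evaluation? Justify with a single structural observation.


Best approach: a summation factor — first-order linear but the coefficient g + 1 moves with the index — divide by the cumulative product and telescope.


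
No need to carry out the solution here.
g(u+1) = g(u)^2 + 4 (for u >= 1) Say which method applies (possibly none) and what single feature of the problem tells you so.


Verdict: no special technique — the new term depends nonlinearly on the old ones, which disqualifies every superposition-based technique.


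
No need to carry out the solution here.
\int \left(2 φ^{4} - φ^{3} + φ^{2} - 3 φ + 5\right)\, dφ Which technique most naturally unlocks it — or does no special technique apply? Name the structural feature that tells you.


Best approach: no special technique — a term-by-term power-rule job in φ; no substitution or rearrangement earns its keep here.


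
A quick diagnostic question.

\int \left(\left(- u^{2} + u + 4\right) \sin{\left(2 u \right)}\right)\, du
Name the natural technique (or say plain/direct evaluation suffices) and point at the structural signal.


Best approach: integration by parts — the integrand splits as - u^{2} + u + 4 times \sin{\left(2 u \right)} — repeatedly differentiating the polynomial part kills it, which is the parts ladder.


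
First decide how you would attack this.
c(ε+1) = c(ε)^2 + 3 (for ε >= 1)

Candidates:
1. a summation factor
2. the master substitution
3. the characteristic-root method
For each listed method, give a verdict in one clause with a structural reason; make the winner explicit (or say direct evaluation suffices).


Best approach: no special technique — the sequence value feeds back through itself nonlinearly — linear superposition fails, and every superposition-based closed form fails with it.
- a summation factor — the recursion is nonlinear — outside the first-order linear family a summation factor addresses.
- the master substitution: this is shift-type recursion, outside the divide-and-conquer template.
- the characteristic-root method — the recursion is nonlinear in the sequence values, so no linear-modes ansatz applies.


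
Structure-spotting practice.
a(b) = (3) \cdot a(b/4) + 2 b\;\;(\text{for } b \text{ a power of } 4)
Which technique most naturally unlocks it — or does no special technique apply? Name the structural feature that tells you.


Technique: the master substitution — the argument contracts 4-fold per step: reindex b exponentially and solve the linear recurrence in the new index.


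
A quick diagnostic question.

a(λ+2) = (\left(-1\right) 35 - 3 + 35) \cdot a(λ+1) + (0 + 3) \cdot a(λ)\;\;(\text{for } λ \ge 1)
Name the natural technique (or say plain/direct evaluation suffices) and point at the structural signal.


Diagnosis: the characteristic-root method — fixed numeric weights on consecutive terms and no forcing term added: the root method in its home territory.


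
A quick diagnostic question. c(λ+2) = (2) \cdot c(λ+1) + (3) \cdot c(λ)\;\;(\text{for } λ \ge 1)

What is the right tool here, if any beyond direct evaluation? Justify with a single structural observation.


Verdict: the characteristic-root method — try a geometric ansatz r^λ: constant coefficients turn the recurrence into one polynomial equation in r.


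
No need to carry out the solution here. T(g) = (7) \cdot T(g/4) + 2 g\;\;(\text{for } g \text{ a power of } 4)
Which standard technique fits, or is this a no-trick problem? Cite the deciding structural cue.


Diagnosis: the master substitution — the argument shrinks by the factor 4, so measure the index on a logarithmic scale and the recursion becomes a shift.


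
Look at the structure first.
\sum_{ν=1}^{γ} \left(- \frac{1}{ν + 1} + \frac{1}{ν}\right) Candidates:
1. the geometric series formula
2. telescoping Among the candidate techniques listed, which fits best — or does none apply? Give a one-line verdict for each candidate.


Method: telescoping — a difference of consecutive values of one function (\frac{1}{ν} at one index and the next) — telescoping by construction.
- the geometric series formula: the ratio of consecutive terms depends on the index.
- telescoping: yes — fits the structure here.


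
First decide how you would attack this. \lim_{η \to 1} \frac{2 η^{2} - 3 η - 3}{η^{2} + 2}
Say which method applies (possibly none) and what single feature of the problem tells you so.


Diagnosis: no special technique — no zero denominators, no indeterminate clash at 1 — substitute and read off the value.


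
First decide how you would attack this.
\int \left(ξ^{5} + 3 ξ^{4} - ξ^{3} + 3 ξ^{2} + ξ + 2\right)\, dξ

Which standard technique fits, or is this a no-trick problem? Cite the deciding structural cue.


Method: no special technique — scan for structure and find none: constant multiples of powers of ξ, integrate directly.


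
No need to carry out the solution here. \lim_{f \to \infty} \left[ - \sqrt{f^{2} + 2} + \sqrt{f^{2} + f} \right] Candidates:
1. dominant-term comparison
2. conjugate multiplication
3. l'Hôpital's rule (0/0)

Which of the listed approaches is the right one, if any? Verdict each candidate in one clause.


Best approach: conjugate multiplication — an infinity-minus-infinity difference with a surviving radical — multiply by the conjugate to cancel the divergence.
- dominant-term comparison: leading-power comparison does not apply to this form.
- conjugate multiplication: applies; the problem has the shape this method handles.
- l'Hôpital's rule (0/0) — substitution produces ∞ − ∞ rather than a vanishing quotient; the rule needs a 0/0 ratio to act on.


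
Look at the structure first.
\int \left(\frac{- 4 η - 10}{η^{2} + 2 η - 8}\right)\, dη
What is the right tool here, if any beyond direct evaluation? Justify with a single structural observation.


Diagnosis: partial fractions — the bottom, η^{2} + 2 η - 8, comes apart into simple factors, and a proper rational function over split factors decomposes.


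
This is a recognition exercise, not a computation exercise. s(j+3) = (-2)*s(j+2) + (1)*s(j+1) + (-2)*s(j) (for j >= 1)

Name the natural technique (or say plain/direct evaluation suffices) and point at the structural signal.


Technique: the characteristic-root method — try a geometric ansatz r^j: constant coefficients turn the recurrence into one polynomial equation in r.


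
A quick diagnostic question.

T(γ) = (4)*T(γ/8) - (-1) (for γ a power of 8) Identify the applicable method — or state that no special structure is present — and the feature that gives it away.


Verdict: the master substitution — the recursive call is at index γ/8 rather than a shift, a divide-and-conquer shape — substituting γ = 8^m linearizes it.


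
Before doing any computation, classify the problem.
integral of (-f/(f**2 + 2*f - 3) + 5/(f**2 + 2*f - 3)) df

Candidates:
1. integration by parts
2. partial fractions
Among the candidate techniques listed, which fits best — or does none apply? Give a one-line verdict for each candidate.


Technique: partial fractions — the denominator f**2 + 2*f - 3 factors, so the quotient decomposes into elementary partial fractions term by term.
- integration by parts: the integrand does not split as a nonconstant polynomial times an exp, sine, cosine of a linear argument, or logarithm — no polynomial-kernel parts product to differentiate one side of.
- partial fractions — a fit — the right tool for this form.


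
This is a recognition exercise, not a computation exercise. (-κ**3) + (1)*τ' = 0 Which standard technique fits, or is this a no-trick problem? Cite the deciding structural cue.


Best approach: no special technique — solved for the derivative, no τ appears — this is antidifferentiation in κ wearing ODE clothing.


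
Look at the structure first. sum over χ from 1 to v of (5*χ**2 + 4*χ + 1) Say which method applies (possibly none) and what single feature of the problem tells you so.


Diagnosis: no special technique — Faulhaber territory: sum each constant-multiple power of χ with its closed-form formula, no trick required.


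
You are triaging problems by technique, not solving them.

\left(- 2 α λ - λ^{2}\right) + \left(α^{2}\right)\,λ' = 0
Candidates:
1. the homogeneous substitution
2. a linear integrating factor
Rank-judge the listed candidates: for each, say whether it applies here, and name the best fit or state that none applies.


Technique: the homogeneous substitution — the slope's numerator and denominator have matching total degree, so it depends only on λ/α and the ratio substitution collapses it. A Bernoulli rewrite works here as the equation stands — the homogeneous substitution is the more immediate reading.
- the homogeneous substitution: applies; the problem has the shape this method handles.
- a linear integrating factor: the unknown enters nonlinearly (through a power, a denominator, or a transcendental function), which the linear integrating-factor recipe cannot absorb as-is — any repair would come from a preliminary substitution, not the factor.


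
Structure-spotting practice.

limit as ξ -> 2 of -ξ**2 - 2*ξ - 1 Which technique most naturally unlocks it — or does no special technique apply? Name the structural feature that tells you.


Best approach: no special technique — no zero denominators, no indeterminate clash at 2 — substitute and read off the value.


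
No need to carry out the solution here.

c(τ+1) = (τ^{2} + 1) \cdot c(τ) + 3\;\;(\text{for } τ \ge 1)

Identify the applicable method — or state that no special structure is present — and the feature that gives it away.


Technique: a summation factor — rescale the sequence by the product of the weights τ^{2} + 1 so far — the recurrence collapses to a plain running sum.


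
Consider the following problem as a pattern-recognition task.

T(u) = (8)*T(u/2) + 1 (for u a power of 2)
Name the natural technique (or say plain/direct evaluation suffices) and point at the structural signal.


Method: the master substitution — a divide-and-conquer shape: argument u/2, so change variables with u = 2^m and solve the linear version.


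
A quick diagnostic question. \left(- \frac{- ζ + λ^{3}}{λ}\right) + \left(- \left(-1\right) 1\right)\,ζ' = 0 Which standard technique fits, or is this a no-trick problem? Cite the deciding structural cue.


Technique: a linear integrating factor — linear in the unknown with genuine forcing: multiply through by the exponential of the integrated coefficient and the left side closes into one derivative.


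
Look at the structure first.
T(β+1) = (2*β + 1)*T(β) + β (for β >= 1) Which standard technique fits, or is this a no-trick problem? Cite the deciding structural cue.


Diagnosis: a summation factor — an index-dependent multiplier 2*β + 1 rules out characteristic roots; a summation factor converts it to a pure difference.


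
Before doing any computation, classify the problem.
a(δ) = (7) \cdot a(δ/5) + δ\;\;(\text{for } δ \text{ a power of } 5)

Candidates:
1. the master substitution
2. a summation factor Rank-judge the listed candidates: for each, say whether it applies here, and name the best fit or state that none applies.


Diagnosis: the master substitution — the argument contracts 5-fold per step: reindex δ exponentially and solve the linear recurrence in the new index.
- the master substitution — a fit — the right tool for this form.
- a summation factor — a divided-index call is outside the fixed-shift first-order family a summation factor normalizes.


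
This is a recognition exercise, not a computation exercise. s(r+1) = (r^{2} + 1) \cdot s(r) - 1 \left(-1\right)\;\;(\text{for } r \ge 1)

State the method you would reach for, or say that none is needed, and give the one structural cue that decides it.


Verdict: a summation factor — with the index-dependent coefficient r^{2} + 1, dividing by the cumulative product turns the left side into a pure difference.


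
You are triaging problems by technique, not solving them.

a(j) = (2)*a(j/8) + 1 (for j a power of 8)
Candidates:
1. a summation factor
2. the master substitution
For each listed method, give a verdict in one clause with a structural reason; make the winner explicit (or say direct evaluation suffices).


Method: the master substitution — the argument j/8 divides the index by 8; the standard j = 8^m substitution converts it to a constant-shift recurrence.
- a summation factor: the recursion divides its index rather than shifting it — there is no previous-term chain for a summation factor to telescope.
- the master substitution — yes, a natural case for it.


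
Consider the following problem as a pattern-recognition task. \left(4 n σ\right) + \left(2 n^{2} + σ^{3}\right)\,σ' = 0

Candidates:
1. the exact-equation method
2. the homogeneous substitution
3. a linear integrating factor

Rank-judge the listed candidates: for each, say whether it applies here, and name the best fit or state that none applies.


Technique: the exact-equation method — check exactness first: here it holds (4 n σ, 2 n^{2} + σ^{3} have matching cross partials), so no integrating factor is needed.
- the exact-equation method: applies; the problem has the shape this method handles.
- the homogeneous substitution — the ratio substitution does not collapse this equation.
- a linear integrating factor — a nonlinear term in the unknown puts this outside the integrating-factor template.


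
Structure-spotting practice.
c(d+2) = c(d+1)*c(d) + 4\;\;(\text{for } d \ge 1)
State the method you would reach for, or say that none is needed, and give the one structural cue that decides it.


Technique: no special technique — the unknown enters the rule nonlinearly, not as a weighted sum — no linear method is even well-posed.


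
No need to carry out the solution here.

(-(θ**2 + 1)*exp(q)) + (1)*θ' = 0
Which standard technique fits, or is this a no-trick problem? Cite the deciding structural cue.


Best approach: separation of variables — solved for the derivative, the right side splits multiplicatively into a function of each variable alone — divide and integrate each side.


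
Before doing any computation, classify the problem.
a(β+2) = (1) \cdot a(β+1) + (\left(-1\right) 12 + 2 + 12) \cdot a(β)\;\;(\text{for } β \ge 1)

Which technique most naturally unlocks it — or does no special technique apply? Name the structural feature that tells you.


Best approach: the characteristic-root method — constant coefficients and linearity mean the ansatz r^β reduces it to solving the characteristic polynomial.


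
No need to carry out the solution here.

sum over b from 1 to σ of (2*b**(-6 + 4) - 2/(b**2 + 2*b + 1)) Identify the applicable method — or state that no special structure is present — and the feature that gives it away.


Best approach: telescoping — this sum is a zipper: each term contributes 2*b**(-6 + 4) and removes the next index's value, which the following term puts back, closing term by term.


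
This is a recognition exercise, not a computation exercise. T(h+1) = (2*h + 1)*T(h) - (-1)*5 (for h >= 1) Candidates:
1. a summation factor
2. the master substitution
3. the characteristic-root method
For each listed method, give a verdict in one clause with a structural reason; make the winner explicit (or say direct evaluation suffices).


Diagnosis: a summation factor — it is first-order linear but the coefficient 2*h + 1 depends on the index, so multiply through by a summation factor to telescope it.
- a summation factor: yes — fits the structure here.
- the master substitution: with no divided-index recursive call, reindexing by powers of a base buys nothing.
- the characteristic-root method: the coefficients change with the index, which the root method cannot absorb.
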